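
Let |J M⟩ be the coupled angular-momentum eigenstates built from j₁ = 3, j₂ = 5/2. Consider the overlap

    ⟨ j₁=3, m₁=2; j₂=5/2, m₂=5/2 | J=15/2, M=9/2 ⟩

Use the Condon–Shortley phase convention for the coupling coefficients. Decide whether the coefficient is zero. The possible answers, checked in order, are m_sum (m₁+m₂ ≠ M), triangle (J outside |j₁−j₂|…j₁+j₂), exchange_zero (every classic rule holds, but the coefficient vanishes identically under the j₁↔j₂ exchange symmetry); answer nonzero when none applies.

m-sum: m₁+m₂ = 2+5/2 = 9/2, M = 9/2  ✓
triangle: need |j₁−j₂| ≤ J ≤ j₁+j₂, i.e. J ∈ [1/2, 11/2]; J = 15/2 is outside ✗ ⇒ coefficient is 0

triangle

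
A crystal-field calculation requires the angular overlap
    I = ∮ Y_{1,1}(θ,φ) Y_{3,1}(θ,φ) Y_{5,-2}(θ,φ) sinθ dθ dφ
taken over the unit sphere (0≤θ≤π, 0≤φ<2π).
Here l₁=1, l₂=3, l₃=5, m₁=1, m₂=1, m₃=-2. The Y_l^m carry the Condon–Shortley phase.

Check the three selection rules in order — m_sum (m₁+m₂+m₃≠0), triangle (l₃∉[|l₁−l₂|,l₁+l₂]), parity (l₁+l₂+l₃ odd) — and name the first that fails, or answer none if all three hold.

triangle

m₁+m₂+m₃ = 1 + 1 − 2 = 0  ✓
triangle: need |l₁−l₂| ≤ l₃ ≤ l₁+l₂ = [2,4]; l₃=5 is outside  ✗
parity: l₁+l₂+l₃ = 9 is odd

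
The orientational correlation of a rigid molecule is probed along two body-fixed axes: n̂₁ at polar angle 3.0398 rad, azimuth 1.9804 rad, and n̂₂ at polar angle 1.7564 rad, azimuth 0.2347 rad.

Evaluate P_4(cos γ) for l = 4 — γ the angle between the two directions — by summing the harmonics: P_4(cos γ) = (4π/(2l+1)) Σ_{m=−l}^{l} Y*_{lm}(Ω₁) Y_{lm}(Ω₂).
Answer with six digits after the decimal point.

0.274747

Term-by-term m-sum for l=4 (normalisation 4π/9 = 1.396263):
  m=-4: Y*=(-0.000003, 0.000047)  Y=(0.243926, -0.333152)  product (0.000015, 0.000013)
  m=-3: Y*=(-0.001231, 0.000438)  Y=(-0.167138, 0.141954)  product (0.000144, -0.000248)
  m=-2: Y*=(-0.013981, -0.014960)  Y=(-0.219483, 0.111324)  product (0.004734, 0.001727)
  m=-1: Y*=(0.074807, -0.172304)  Y=(0.230461, -0.055105)  product (0.007745, -0.043832)
  m=+0: Y*=(0.802985, -0.000000)  Y=(0.213575, 0.000000)  product (0.171498, 0.000000)
  m=+1: Y*=(-0.074807, -0.172304)  Y=(-0.230461, -0.055105)  product (0.007745, 0.043832)
  m=+2: Y*=(-0.013981, 0.014960)  Y=(-0.219483, -0.111324)  product (0.004734, -0.001727)
  m=+3: Y*=(0.001231, 0.000438)  Y=(0.167138, 0.141954)  product (0.000144, 0.000248)
  m=+4: Y*=(-0.000003, -0.000047)  Y=(0.243926, 0.333152)  product (0.000015, -0.000013)
Σ over m = (0.196773, -0.000000); ×(4π/9) → (0.274747, -0.000000). Real part: 0.274747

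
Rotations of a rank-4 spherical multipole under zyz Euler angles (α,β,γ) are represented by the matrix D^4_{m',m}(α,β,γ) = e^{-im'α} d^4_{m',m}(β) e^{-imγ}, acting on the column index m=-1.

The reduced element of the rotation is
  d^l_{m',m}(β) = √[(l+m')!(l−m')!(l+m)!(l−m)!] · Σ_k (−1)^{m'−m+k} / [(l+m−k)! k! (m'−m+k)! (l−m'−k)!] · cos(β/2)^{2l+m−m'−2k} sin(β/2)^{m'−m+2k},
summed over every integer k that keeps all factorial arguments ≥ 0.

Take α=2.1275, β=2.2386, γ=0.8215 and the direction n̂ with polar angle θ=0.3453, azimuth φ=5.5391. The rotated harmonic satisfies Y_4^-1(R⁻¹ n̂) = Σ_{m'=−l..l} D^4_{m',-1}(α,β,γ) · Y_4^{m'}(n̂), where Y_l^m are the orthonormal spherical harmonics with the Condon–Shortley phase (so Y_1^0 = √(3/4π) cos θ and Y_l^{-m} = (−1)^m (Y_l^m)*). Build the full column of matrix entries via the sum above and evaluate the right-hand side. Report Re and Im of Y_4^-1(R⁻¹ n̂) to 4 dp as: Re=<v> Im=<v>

Need the full column D^4_{m',-1} for m'=−4..4 at α=2.1275, β=2.2386, γ=0.8215.
cos(β/2)=0.436312, sin(β/2)=0.899795
d^4_{-4,-1}: single k=3 term ⇒ +0.086201;  D = -0.085826+0.008029i
d^4_{-3,-1}: k∈[2..3] ⇒ +0.044335 -0.314256 = -0.269922;  D = -0.163349-0.214883i
d^4_{-2,-1}: k∈[1..3] ⇒ +0.011491 -0.244357 +0.692829 = +0.459963;  D = +0.163801-0.429808i
d^4_{-1,-1}: k∈[0..3] ⇒ +0.001313 -0.083785 +0.712666 -1.010316 = -0.380121;  D = +0.373093-0.072757i
d^4_{0,-1}: k∈[0..3] ⇒ -0.012113 +0.309090 -1.314551 +0.931791 = -0.085783;  D = -0.058429-0.062807i
d^4_{1,-1}: k∈[0..3] ⇒ +0.055856 -0.712666 +1.515474 -0.429684 = +0.428980;  D = +0.112269-0.414028i
d^4_{2,-1}: k∈[0..2] ⇒ -0.162905 +1.039244 -0.883974 = -0.007635;  D = +0.007312-0.002197i
d^4_{3,-1}: k∈[0..1] ⇒ +0.314256 -0.801914 = -0.487657;  D = -0.365920-0.322354i
d^4_{4,-1}: single k=0 term ⇒ -0.366611;  D = -0.060391+0.361603i
Y_4^{m'}(θ=0.3453,φ=5.5391) and Σ D·Y over m':
  (-0.0858+0.0080i)·(-0.0057+0.0010i)  (-0.1633-0.2149i)·(-0.0281+0.0360i)  (+0.1638-0.4298i)·(+0.0164+0.1985i)  (+0.3731-0.0728i)·(+0.3545+0.3264i)  (-0.0584-0.0628i)·(+0.4101+0.0000i)  (+0.1123-0.4140i)·(-0.3545+0.3264i)  (+0.0073-0.0022i)·(+0.0164-0.1985i)  (-0.3659-0.3224i)·(+0.0281+0.0360i)  (-0.0604+0.3616i)·(-0.0057-0.0010i)
Y_4^-1(R⁻¹ n̂) = +0.329943+0.253372i

Re=0.3299 Im=0.2534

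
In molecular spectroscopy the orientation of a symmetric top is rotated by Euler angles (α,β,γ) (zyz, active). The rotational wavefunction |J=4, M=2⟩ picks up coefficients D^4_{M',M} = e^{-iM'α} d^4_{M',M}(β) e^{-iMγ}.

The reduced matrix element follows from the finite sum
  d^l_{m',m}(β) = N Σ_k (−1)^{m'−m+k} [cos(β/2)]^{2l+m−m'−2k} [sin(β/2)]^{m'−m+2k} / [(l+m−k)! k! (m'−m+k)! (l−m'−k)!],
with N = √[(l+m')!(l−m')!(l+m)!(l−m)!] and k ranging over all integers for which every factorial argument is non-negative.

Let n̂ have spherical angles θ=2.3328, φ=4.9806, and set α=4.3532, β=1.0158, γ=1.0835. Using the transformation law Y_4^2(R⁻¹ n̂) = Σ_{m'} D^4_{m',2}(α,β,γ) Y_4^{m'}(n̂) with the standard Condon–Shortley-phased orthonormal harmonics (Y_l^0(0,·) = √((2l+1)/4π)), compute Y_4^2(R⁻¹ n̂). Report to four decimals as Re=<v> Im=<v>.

Re=-0.0820 Im=0.2753

Need the full column D^4_{m',2} for m'=−4..4 at α=4.3532, β=1.0158, γ=1.0835.
cos(β/2)=0.873768, sin(β/2)=0.486343
d^4_{-4,2}: single k=6 term ⇒ +0.053460;  D = -0.047852+0.023837i
d^4_{-3,2}: k∈[5..6] ⇒ +0.203746 -0.021041 = +0.182705;  D = -0.018781-0.181737i
d^4_{-2,2}: k∈[4..6] ⇒ +0.489156 -0.121236 +0.003130 = +0.371050;  D = +0.358938+0.094032i
d^4_{-1,2}: k∈[3..5] ⇒ +0.828560 -0.385043 +0.023858 = +0.467375;  D = -0.269810+0.381631i
d^4_{0,2}: k∈[2..4] ⇒ +0.998581 -0.824985 +0.095845 = +0.269441;  D = -0.151293-0.222956i
d^4_{1,2}: k∈[1..3] ⇒ +0.802327 -1.242841 +0.256695 = -0.183818;  D = -0.178679+0.043161i
d^4_{2,2}: k∈[0..2] ⇒ +0.339757 -1.263116 +0.489156 = -0.434204;  D = +0.052917-0.430967i
d^4_{3,2}: k∈[0..1] ⇒ -0.707586 +0.657649 = -0.049936;  D = +0.044262+0.023120i
d^4_{4,2}: single k=0 term ⇒ +0.556982;  D = +0.414958-0.371536i
Y_4^{m'}(θ=2.3328,φ=4.9806) and Σ D·Y over m':
  (-0.0479+0.0238i)·(+0.0579-0.1065i)  (-0.0188-0.1817i)·(+0.2358+0.2269i)  (+0.3589+0.0940i)·(-0.3516+0.2091i)  (-0.2698+0.3816i)·(-0.0211-0.0766i)  (-0.1513-0.2230i)·(-0.3541+0.0000i)  (-0.1787+0.0432i)·(+0.0211-0.0766i)  (+0.0529-0.4310i)·(-0.3516-0.2091i)  (+0.0443+0.0231i)·(-0.2358+0.2269i)  (+0.4150-0.3715i)·(+0.0579+0.1065i)
Y_4^2(R⁻¹ n̂) = -0.082025+0.275275i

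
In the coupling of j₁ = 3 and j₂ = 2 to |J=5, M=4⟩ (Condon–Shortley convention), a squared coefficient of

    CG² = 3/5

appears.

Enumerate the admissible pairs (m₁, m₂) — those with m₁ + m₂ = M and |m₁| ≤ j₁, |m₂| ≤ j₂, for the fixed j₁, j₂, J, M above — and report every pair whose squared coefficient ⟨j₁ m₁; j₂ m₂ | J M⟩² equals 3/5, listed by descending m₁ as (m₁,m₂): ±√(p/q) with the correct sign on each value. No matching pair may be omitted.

Admissible pairs with m₁+m₂ = M = 4: (2,2), (3,1)
  (m₁,m₂)=(3,1): CG² = 2/5, CG = +√(2/5)
  (m₁,m₂)=(2,2): CG² = 3/5, CG = +√(3/5)   ← matches the target
Pairs with CG² = 3/5: (2,2): +√(3/5)

(2,2): +√(3/5)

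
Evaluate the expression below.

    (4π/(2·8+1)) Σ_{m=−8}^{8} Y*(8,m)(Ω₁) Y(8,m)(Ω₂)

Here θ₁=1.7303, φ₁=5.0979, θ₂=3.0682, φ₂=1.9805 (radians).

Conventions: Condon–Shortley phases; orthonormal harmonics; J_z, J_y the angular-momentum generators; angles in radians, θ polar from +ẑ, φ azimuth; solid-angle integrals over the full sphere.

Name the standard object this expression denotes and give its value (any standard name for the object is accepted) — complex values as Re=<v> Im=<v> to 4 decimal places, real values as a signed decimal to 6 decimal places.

This sum is the spherical-harmonic addition theorem: it equals the Legendre polynomial P_l(cos γ) of the angle γ between the two directions.
Expand P_8 via completeness: Σ_{m} conj(Y_{8,m}) at Ω₁ times Y_{8,m} at Ω₂ —
  term(m=-8) = +0.000000-0.000000i   from Y*(Ω₁)=-0.464585+0.026745i, Y(Ω₂)=-0.000000+0.000000i
  term(m=-7) = -0.000000+0.000000i   from Y*(Ω₁)=+0.128363+0.270539i, Y(Ω₂)=-0.000000+0.000000i
  term(m=-6) = -0.000000+0.000000i   from Y*(Ω₁)=-0.146493+0.159707i, Y(Ω₂)=+0.000001+0.000001i
  term(m=-5) = +0.000006-0.000001i   from Y*(Ω₁)=+0.297633+0.110930i, Y(Ω₂)=+0.000018-0.000009i
  term(m=-4) = +0.000048-0.000005i   from Y*(Ω₁)=+0.003562+0.123856i, Y(Ω₂)=-0.000026-0.000385i
  term(m=-3) = -0.001703+0.000124i   from Y*(Ω₁)=+0.289533-0.127310i, Y(Ω₂)=-0.005087-0.001809i
  term(m=-2) = -0.004335+0.000210i   from Y*(Ω₁)=+0.057780+0.056142i, Y(Ω₂)=-0.036775+0.039365i
  term(m=-1) = +0.108076-0.002615i   from Y*(Ω₁)=+0.117816-0.290318i, Y(Ω₂)=+0.137445+0.316489i
  term(m=+0) = +0.071138+0.000000i   from Y*(Ω₁)=+0.067556-0.000000i, Y(Ω₂)=+1.053015+0.000000i
  term(m=+1) = +0.108076+0.002615i   from Y*(Ω₁)=-0.117816-0.290318i, Y(Ω₂)=-0.137445+0.316489i
  term(m=+2) = -0.004335-0.000210i   from Y*(Ω₁)=+0.057780-0.056142i, Y(Ω₂)=-0.036775-0.039365i
  term(m=+3) = -0.001703-0.000124i   from Y*(Ω₁)=-0.289533-0.127310i, Y(Ω₂)=+0.005087-0.001809i
  term(m=+4) = +0.000048+0.000005i   from Y*(Ω₁)=+0.003562-0.123856i, Y(Ω₂)=-0.000026+0.000385i
  term(m=+5) = +0.000006+0.000001i   from Y*(Ω₁)=-0.297633+0.110930i, Y(Ω₂)=-0.000018-0.000009i
  term(m=+6) = -0.000000-0.000000i   from Y*(Ω₁)=-0.146493-0.159707i, Y(Ω₂)=+0.000001-0.000001i
  term(m=+7) = -0.000000-0.000000i   from Y*(Ω₁)=-0.128363+0.270539i, Y(Ω₂)=+0.000000+0.000000i
  term(m=+8) = +0.000000+0.000000i   from Y*(Ω₁)=-0.464585-0.026745i, Y(Ω₂)=-0.000000-0.000000i
Accumulated sum +0.275321-0.000000i; after 4π/(2l+1) scaling, +0.203517-0.000000i ⇒ P_8 = 0.203517

Legendre polynomial (addition theorem), +0.203517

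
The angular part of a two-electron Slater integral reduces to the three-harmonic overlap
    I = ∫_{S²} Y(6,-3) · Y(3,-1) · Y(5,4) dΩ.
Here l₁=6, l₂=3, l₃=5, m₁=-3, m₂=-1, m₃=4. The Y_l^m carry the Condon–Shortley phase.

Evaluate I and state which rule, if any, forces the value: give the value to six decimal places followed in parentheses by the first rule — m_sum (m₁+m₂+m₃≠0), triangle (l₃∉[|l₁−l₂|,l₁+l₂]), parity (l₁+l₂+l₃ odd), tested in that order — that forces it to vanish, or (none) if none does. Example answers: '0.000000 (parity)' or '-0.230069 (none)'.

m-sum 0 ✓  L=14 even ✓  3≤5≤9 ✓
Π(2lᵢ+1) = 13×7×11 = 1001
triangle coeff Δ(6,3,5) = 1/675675
Σ_t [1,3]: t=1:−1/8640 t=2:+1/2304 t=3:−1/8640 = 7/34560
(3j)²=7/429 [(6 3 5; 0 0 0)], sign=-1
Σ_t [1,2]: t=1:−1/241920 t=2:+1/40320 = 1/48384
(3j)²=24/1001 [(6 3 5; -3 -1 4)], sign=-1
⇒ 4πI² = 56/143
I = (+1)√(56/143/(4π)) = 0.17653103
No selection rule forces the value: the integral is nonzero (none).

0.176531 (none)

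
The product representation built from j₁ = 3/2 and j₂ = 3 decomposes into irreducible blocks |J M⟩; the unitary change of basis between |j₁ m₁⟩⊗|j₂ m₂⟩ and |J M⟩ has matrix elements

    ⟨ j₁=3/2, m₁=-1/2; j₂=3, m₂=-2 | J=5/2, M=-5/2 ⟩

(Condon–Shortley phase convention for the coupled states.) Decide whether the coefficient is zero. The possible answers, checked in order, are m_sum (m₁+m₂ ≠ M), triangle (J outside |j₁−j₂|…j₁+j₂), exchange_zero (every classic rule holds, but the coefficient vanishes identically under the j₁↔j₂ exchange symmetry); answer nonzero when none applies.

m-sum: m₁+m₂ = -1/2+(-2) = -5/2, M = -5/2  ✓
triangle: |j₁−j₂| = 3/2 ≤ J = 5/2 ≤ j₁+j₂ = 9/2  ✓
exchange: j₁≠j₂ or m₁≠m₂ — the exchange symmetry imposes no constraint here
value check: CG = −√(5/14) = -0.597614 ≠ 0

nonzero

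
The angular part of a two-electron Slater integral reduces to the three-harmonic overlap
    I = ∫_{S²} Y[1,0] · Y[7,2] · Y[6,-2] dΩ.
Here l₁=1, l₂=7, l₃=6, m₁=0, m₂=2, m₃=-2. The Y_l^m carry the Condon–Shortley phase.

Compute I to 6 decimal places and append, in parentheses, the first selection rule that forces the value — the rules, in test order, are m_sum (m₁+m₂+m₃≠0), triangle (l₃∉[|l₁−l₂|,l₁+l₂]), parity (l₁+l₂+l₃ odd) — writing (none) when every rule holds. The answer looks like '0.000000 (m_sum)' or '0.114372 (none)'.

0.234717 (none)

Checks pass: Σm=0; 14 even; l₃=6∈[6,8].
(2·1+1)(2·7+1)(2·6+1) = 585
Δ: 2! 0! 12! / 15! → 1/1365
sum: t=1:−1/518400 = -1/518400
3j²(1 7 6; 0 0 0) = Δ·Π!·Σ² = 7/195  (sign -1)
sum: t=1:−1/967680 = -1/967680
3j²(1 7 6; 0 2 -2) = Δ·Π!·Σ² = 3/91  (sign -1)
combine: 4πI² = 585·7/195·3/91 = 9/13
take √, sign +1: I = 0.23471705
No selection rule forces the value: the integral is nonzero (none).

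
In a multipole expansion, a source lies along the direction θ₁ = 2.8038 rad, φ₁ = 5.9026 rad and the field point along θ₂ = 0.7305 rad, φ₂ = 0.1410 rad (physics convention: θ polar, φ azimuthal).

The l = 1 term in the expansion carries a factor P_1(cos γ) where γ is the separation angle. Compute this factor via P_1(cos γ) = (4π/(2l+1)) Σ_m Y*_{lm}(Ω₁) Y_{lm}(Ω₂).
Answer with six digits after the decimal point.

Expand P_1 via completeness: Σ_{m} conj(Y_{1,m}) at Ω₁ times Y_{1,m} at Ω₂ —
  [-1]  conj(Y_{1,-1})(Ω₁) = (0.106306, -0.042532) ; Y_{1,-1}(Ω₂) = (0.228240, -0.032397) ; Δ = (0.022885, -0.013152)
  [+0]  conj(Y_{1,0})(Ω₁) = (-0.460991, -0.000000) ; Y_{1,0}(Ω₂) = (0.363931, 0.000000) ; Δ = (-0.167769, -0.000000)
  [+1]  conj(Y_{1,1})(Ω₁) = (-0.106306, -0.042532) ; Y_{1,1}(Ω₂) = (-0.228240, -0.032397) ; Δ = (0.022885, 0.013152)
Accumulated sum (-0.121998, 0.000000); after 4π/(2l+1) scaling, (-0.511024, 0.000000) ⇒ P_1 = -0.511024

-0.511024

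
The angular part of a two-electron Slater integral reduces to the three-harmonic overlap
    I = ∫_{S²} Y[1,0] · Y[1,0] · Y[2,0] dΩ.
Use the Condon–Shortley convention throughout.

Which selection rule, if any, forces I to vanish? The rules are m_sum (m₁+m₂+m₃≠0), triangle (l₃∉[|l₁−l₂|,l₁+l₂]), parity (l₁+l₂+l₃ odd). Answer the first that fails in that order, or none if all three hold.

Σmᵢ = 0  ✓
l₃∈[|l₁−l₂|,l₁+l₂]=[0,2], have l₃=2  ✓
Σlᵢ = 4 ⇒ even  ✓

none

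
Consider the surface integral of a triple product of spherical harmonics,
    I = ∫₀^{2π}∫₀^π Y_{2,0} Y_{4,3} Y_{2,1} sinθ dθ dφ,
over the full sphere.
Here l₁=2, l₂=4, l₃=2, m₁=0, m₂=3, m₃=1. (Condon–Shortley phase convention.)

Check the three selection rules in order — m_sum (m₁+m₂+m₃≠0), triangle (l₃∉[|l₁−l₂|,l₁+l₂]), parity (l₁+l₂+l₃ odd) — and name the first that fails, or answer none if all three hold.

Σmᵢ = 4  ✗
l₃∈[|l₁−l₂|,l₁+l₂]=[2,6], have l₃=2
Σlᵢ = 8 ⇒ even

m_sum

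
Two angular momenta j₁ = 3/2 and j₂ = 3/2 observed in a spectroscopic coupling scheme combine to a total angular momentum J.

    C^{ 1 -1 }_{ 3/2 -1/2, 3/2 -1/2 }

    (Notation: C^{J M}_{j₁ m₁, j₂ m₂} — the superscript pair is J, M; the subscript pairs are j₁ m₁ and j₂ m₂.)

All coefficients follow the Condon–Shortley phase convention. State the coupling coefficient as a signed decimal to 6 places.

−√(2/5) = -0.632456

triangle: 2!·1!·1!/5! = 2/120
(j±m)!: 1!·2!·1!·2!·0!·2! = 8
prefactor² = (2J+1)·Δ·N² = 2/5
  k=1: −1/(1!·1!·1!·0!·0!·1!) = -1
Σ = -1  ⇒  CG² = 2/5·(-1)² = 2/5
CG = −√(2/5) = -0.632456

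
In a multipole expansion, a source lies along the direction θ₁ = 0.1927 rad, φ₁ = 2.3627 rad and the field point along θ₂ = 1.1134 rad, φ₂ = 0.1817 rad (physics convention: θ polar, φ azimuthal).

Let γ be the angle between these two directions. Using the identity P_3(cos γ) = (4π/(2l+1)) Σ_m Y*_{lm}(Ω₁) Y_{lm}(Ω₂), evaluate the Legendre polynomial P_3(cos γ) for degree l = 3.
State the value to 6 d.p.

Summing Y*_{l m}(θ₁,φ₁)·Y_{l m}(θ₂,φ₂) over m ∈ [−3, 3]; prefactor 4π/(2·3+1) = 1.795196:
  term(m=-3) = (0.000853, 0.000227)   from Y*(Ω₁)=(0.002031, 0.002112), Y(Ω₂)=(0.257661, -0.156242)
  term(m=-2) = (-0.004588, -0.012553)   from Y*(Ω₁)=(0.000479, -0.036785), Y(Ω₂)=(0.339578, -0.129138)
  term(m=-1) = (0.000977, -0.001397)   from Y*(Ω₁)=(-0.168115, 0.165942), Y(Ω₂)=(-0.007097, 0.001304)
  term(m=+0) = (-0.222035, 0.000000)   from Y*(Ω₁)=(0.665372, -0.000000), Y(Ω₂)=(-0.333701, 0.000000)
  term(m=+1) = (0.000977, 0.001397)   from Y*(Ω₁)=(0.168115, 0.165942), Y(Ω₂)=(0.007097, 0.001304)
  term(m=+2) = (-0.004588, 0.012553)   from Y*(Ω₁)=(0.000479, 0.036785), Y(Ω₂)=(0.339578, 0.129138)
  term(m=+3) = (0.000853, -0.000227)   from Y*(Ω₁)=(-0.002031, 0.002112), Y(Ω₂)=(-0.257661, -0.156242)
Σ over m = (-0.227550, -0.000000); ×(4π/7) → (-0.408498, -0.000000). Real part: -0.408498

-0.408498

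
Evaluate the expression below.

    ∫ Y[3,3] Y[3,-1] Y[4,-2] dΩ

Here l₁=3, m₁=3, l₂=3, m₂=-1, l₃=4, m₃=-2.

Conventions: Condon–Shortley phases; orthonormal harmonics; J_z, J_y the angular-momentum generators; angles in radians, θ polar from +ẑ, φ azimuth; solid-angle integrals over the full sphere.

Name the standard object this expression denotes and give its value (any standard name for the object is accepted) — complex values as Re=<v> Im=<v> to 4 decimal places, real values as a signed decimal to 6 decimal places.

This is a Gaunt coefficient — the integral of a triple product of spherical harmonics over the sphere.
m-sum 0 ✓  L=10 even ✓  0≤4≤6 ✓
Π(2lᵢ+1) = 7×7×9 = 441
triangle coeff Δ(3,3,4) = 1/34650
Σ_t [0,2]: t=0:+1/72 t=1:−1/16 t=2:+1/72 = -5/144
(3j)²=2/77 [(3 3 4; 0 0 0)], sign=-1
Σ_t [0,0]: t=0:+1/192 = 1/192
(3j)²=3/77 [(3 3 4; 3 -1 -2)], sign=+1
⇒ 4πI² = 54/121
I = (-1)√(54/121/(4π)) = -0.18845135

Gaunt coefficient, -0.188451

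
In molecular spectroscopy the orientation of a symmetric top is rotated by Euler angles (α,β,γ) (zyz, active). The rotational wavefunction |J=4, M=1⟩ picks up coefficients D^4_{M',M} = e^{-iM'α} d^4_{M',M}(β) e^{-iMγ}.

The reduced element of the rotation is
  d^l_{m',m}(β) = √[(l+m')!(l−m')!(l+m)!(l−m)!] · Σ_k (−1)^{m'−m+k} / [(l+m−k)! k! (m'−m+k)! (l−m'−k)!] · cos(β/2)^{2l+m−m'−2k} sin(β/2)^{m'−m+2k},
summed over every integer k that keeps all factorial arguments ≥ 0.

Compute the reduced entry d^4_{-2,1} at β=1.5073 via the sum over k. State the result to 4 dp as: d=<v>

d=-0.0825

d^4_{-2,1}(β=1.5073) via the finite sum:
Half-angle: c=0.729196, s=0.684305. N=√(2·720·120·6)=1018.233765
The bounds max(0,m−m')=3 and min(l+m,l−m')=5 give 3 terms
  k=3: (−1)^0·1018.2338/(72)·0.7292^5·0.6843^3 = +0.934298
  k=4: (−1)^1·1018.2338/(48)·0.7292^3·0.6843^5 = -1.234205
  k=5: (−1)^2·1018.2338/(240)·0.7292^1·0.6843^7 = +0.217384
d^4_{-2,1}(1.5073) = +0.934298 -1.234205 +0.217384 = -0.082523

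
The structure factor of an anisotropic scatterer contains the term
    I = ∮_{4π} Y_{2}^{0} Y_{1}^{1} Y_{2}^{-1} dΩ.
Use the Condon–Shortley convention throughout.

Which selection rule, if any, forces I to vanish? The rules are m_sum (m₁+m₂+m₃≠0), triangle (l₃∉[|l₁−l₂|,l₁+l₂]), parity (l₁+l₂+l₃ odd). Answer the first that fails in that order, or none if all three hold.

parity

azimuthal sum: 0 + 1 − 1 = 0  ✓
1 ≤ 2 ≤ 3 (triangle on l)  ✓
L = 2 + 1 + 2 = 5 (odd)  ✗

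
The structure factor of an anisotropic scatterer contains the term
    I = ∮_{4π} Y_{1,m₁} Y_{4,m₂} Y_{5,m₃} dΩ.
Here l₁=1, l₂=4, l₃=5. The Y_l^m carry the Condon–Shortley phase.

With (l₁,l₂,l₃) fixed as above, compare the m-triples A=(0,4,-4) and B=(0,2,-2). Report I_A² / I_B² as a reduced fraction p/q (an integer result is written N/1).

l's match ⇒ only the (l;m) 3-j factors differ between A and B.
A: triangle coeff Δ(1,4,5) = 1/495; Σ_t [0,0]: t=0:+1/40320 = 1/40320; (3j)²=1/55 [(1 4 5; 0 4 -4)], sign=-1
B: triangle coeff Δ(1,4,5) = 1/495; Σ_t [0,0]: t=0:+1/1440 = 1/1440; (3j)²=7/165 [(1 4 5; 0 2 -2)], sign=-1
I_A²/I_B² = (1/55)/(7/165) = 3/7

3/7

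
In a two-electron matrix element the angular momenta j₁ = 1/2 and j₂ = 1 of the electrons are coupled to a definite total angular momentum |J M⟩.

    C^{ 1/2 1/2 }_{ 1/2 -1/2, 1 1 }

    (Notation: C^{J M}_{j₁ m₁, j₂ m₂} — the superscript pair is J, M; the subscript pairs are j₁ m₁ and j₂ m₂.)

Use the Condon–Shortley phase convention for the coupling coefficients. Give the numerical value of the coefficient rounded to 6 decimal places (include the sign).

j₁+j₂−J=1  J+j₁−j₂=0  J−j₁+j₂=1  j₁+j₂+J+1=3
(j₁±m₁, j₂±m₂, J±M) = (0,1,2,0,1,0)
P² = 2/3
sum k=1..1:
  [1] −1/1 = -1
S = -1
C² = P²·S² = 2/3 ; C = -0.816497

−√(2/3) ≈ -0.816497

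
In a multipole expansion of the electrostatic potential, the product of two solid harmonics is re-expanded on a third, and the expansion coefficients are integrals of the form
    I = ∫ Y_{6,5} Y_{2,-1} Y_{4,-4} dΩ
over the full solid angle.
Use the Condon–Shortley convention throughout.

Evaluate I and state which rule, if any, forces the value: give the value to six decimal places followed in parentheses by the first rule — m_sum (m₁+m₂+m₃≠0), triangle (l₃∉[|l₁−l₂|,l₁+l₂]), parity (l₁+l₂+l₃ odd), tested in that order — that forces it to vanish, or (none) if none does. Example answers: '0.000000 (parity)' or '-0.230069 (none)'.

-0.204295 (none)

m-sum 0 ✓  L=12 even ✓  4≤4≤8 ✓
Π(2lᵢ+1) = 13×5×9 = 585
triangle coeff Δ(6,2,4) = 1/6435
Σ_t [2,2]: t=2:+1/2304 = 1/2304
(3j)²=5/143 [(6 2 4; 0 0 0)], sign=+1
Σ_t [1,1]: t=1:−1/241920 = -1/241920
(3j)²=1/39 [(6 2 4; 5 -1 -4)], sign=-1
⇒ 4πI² = 75/143
I = (-1)√(75/143/(4π)) = -0.20429497
No selection rule forces the value: the integral is nonzero (none).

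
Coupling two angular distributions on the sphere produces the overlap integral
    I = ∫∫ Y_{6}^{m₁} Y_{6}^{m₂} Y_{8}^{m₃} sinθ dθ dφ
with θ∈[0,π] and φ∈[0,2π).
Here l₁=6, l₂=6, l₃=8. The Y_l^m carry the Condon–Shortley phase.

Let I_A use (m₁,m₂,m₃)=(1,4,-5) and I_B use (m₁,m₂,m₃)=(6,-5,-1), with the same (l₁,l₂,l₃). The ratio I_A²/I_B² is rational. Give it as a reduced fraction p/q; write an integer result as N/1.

Shared (l₁,l₂,l₃)=(6,6,8): N and (l;000)² cancel in I_A²/I_B².
A: Δ = 4!·8!·8!/21! = 1/1309458150; Racah Σ t=2..4: t=2:+1/116121600 t=3:−1/43545600 t=4:+1/174182400 = -1/116121600; ⇒ 3j(6 6 8; 1 4 -5)² = 3/323, sgn +1
B: Δ = 4!·8!·8!/21! = 1/1309458150; Racah Σ t=0..0: t=0:+1/4877107200 = 1/4877107200; ⇒ 3j(6 6 8; 6 -5 -1)² = 33/29393, sgn -1
I_A²/I_B² = (3/323)/(33/29393) = 91/11

91/11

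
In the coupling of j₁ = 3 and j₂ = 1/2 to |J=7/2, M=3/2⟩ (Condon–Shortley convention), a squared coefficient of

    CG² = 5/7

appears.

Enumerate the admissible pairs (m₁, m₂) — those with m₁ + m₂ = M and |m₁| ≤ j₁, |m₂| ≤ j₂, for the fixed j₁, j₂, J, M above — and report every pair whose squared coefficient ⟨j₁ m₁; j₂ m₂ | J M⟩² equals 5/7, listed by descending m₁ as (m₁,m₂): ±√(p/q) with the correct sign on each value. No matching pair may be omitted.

(1,1/2): +√(5/7)

Admissible pairs with m₁+m₂ = M = 3/2: (1,1/2), (2,-1/2)
  (m₁,m₂)=(2,-1/2): CG² = 2/7, CG = +√(2/7)
  (m₁,m₂)=(1,1/2): CG² = 5/7, CG = +√(5/7)   ← matches the target
Pairs with CG² = 5/7: (1,1/2): +√(5/7)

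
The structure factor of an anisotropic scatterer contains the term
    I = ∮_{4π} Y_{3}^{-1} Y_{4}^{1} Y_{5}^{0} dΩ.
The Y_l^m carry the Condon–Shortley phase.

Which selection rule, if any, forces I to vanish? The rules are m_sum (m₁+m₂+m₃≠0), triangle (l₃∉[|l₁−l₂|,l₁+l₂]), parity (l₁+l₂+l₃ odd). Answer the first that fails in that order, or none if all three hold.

none

azimuthal sum: -1 + 1 + 0 = 0  ✓
1 ≤ 5 ≤ 7 (triangle on l)  ✓
L = 3 + 4 + 5 = 12 (even)  ✓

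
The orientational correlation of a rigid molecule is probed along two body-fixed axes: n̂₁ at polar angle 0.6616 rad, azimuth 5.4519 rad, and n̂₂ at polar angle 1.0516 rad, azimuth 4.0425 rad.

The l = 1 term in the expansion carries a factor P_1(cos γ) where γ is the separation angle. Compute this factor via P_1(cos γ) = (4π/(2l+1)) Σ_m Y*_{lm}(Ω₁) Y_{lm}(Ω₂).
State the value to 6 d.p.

0.477211

Addition theorem: P_1(cos γ) = (4π/3) Σ_m Y*_{lm}(Ω₁) Y_{lm}(Ω₂), m = −1…1:
  m=-1: (0.14305 - 0.15682j) × (-0.18625 + 0.23514j) = 0.01023 + 0.06284j  (running Σ = 0.01023 + 0.06284j)
  m=0: (0.38551 + 0.00000j) × (0.24244 + 0.00000j) = 0.09346 + 0.00000j  (running Σ = 0.10369 + 0.06284j)
  m=1: (-0.14305 - 0.15682j) × (0.18625 + 0.23514j) = 0.01023 - 0.06284j  (running Σ = 0.11393 + 0.00000j)
Σ over m = 0.11393 + 0.00000j; ×(4π/3) → 0.47721 + 0.00000j. Real part: 0.477211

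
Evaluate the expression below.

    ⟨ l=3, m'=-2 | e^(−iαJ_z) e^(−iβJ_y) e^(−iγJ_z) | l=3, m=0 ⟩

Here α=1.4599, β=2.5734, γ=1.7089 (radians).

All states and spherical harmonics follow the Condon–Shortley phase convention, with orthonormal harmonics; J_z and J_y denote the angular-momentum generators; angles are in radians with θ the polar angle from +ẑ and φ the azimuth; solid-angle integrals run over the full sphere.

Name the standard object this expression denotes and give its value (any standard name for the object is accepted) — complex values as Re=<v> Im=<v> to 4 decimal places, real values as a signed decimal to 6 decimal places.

This is a Wigner D-matrix element — the rotation-matrix element ⟨l m'| R(α,β,γ) |l m⟩ in the angular-momentum basis.
D^3_{-2,0}(1.4599,2.5734,1.7089) = e^{-i·-2·1.4599}·d^3_{-2,0}(2.5734)·e^{-i·0·1.7089}. Compute d first:
c=cos(2.573400/2)=0.280290, s=sin(2.573400/2)=0.959915; N=√[1·120·6·6]=65.726707
k∈{2,3} keeps every argument non-negative
  k=2: (−1)^0·65.7267/(12)·0.2803^4·0.9599^2 = +0.031150
  k=3: (−1)^1·65.7267/(12)·0.2803^2·0.9599^4 = -0.365349
d^3_{-2,0}(2.5734) = +0.031150 -0.365349 = -0.334199
Attach z-rotation phases: D = e^{-i(-2)(1.4599)}·(-0.334199)·e^{-i(0)(1.7089)} = +0.326013-0.073517i

Wigner D-matrix element, Re=0.3260 Im=-0.0735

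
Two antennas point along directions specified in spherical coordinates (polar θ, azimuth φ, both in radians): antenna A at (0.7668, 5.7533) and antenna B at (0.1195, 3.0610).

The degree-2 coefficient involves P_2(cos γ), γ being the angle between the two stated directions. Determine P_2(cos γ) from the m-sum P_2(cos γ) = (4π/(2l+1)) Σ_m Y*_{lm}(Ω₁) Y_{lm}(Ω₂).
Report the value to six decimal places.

Addition theorem: P_2(cos γ) = (4π/5) Σ_m Y*_{lm}(Ω₁) Y_{lm}(Ω₂), m = −2…2:
  [-2]  conj(Y_{2,-2})(Ω₁) = +0.090945-0.162198i ; Y_{2,-2}(Ω₂) = +0.005419+0.000881i ; Δ = +0.000636-0.000799i
  [-1]  conj(Y_{2,-1})(Ω₁) = +0.333072-0.195101i ; Y_{2,-1}(Ω₂) = -0.091146-0.007362i ; Δ = -0.031795+0.015331i
  [+0]  conj(Y_{2,0})(Ω₁) = +0.175289-0.000000i ; Y_{2,0}(Ω₂) = +0.617336+0.000000i ; Δ = +0.108212+0.000000i
  [+1]  conj(Y_{2,1})(Ω₁) = -0.333072-0.195101i ; Y_{2,1}(Ω₂) = +0.091146-0.007362i ; Δ = -0.031795-0.015331i
  [+2]  conj(Y_{2,2})(Ω₁) = +0.090945+0.162198i ; Y_{2,2}(Ω₂) = +0.005419-0.000881i ; Δ = +0.000636+0.000799i
Accumulated sum +0.045894+0.000000i; after 4π/(2l+1) scaling, +0.115345+0.000000i ⇒ P_2 = 0.115345

0.115345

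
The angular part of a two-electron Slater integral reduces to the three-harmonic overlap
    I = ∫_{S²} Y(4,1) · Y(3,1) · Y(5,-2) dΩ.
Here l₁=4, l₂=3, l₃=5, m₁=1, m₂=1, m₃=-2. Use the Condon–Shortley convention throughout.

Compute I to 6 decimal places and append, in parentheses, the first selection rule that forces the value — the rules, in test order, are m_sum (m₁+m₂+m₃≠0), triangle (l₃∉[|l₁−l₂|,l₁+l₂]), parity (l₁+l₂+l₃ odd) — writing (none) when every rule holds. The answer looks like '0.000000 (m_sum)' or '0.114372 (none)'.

Rules hold: Σm=0, L=12 even, 1≤5≤7.
N = 9·7·11 = 693
Δ = 2!·6!·4!/13! = 1/180180
Racah Σ t=0..2: t=0:+1/576 t=1:−1/144 t=2:+1/576 = -1/288
⇒ 3j(4 3 5; 0 0 0)² = 20/1001, sgn +1
Racah Σ t=0..2: t=0:+1/1728 t=1:−1/288 t=2:+1/960 = -1/540
⇒ 3j(4 3 5; 1 1 -2)² = 128/6435, sgn +1
4πI² = N·(3j₀)²·(3jₘ)² = 512/1859
I = +1·√(0.275417/4π) = 0.14804384
No selection rule forces the value: the integral is nonzero (none).

0.148044 (none)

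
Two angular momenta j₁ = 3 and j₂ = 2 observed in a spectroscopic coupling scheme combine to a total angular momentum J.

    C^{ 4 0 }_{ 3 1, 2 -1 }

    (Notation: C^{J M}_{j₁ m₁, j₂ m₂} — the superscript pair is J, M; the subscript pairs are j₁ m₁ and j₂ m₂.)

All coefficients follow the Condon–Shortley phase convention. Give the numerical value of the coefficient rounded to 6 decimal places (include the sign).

j₁+j₂−J=1  J+j₁−j₂=5  J−j₁+j₂=3  j₁+j₂+J+1=10
(j₁±m₁, j₂±m₂, J±M) = (4,2,1,3,4,4)
P² = 10368/35
sum k=0..1:
  [0] +1/24 = 1/24
  [1] −1/144 = -1/144
S = 5/144
C² = P²·S² = 5/14 ; C = +0.597614

+√(5/14) ≈ +0.597614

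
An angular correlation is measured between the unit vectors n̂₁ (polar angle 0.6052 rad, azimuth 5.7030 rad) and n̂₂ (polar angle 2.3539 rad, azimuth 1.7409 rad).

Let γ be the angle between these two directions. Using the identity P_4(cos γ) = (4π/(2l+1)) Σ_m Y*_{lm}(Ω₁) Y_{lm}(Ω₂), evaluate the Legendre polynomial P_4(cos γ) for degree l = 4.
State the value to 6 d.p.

Summing Y*_{l m}(θ₁,φ₁)·Y_{l m}(θ₂,φ₂) over m ∈ [−4, 4]; prefactor 4π/(2·4+1) = 1.396263:
  m=-4: Y*=-0.03160 - 0.03392j  Y=0.08679 - 0.07024j  product -0.00513 - 0.00072j
  m=-3: Y*=-0.03202 - 0.18683j  Y=-0.15354 - 0.27430j  product -0.04633 + 0.03747j
  m=-2: Y*=0.16133 - 0.37076j  Y=-0.39345 + 0.13927j  product -0.01184 + 0.16834j
  m=-1: Y*=0.32106 - 0.21043j  Y=0.01938 + 0.11282j  product 0.02996 + 0.03214j
  m=+0: Y*=-0.13543 + 0.00000j  Y=-0.34500 + 0.00000j  product 0.04672 + 0.00000j
  m=+1: Y*=-0.32106 - 0.21043j  Y=-0.01938 + 0.11282j  product 0.02996 - 0.03214j
  m=+2: Y*=0.16133 + 0.37076j  Y=-0.39345 - 0.13927j  product -0.01184 - 0.16834j
  m=+3: Y*=0.03202 - 0.18683j  Y=0.15354 - 0.27430j  product -0.04633 - 0.03747j
  m=+4: Y*=-0.03160 + 0.03392j  Y=0.08679 + 0.07024j  product -0.00513 + 0.00072j
Total Σ_m = -0.01994 + 0.00000j. Multiply by 1.396263: -0.02785 + 0.00000j. P_4(cos γ) = -0.027848

-0.027848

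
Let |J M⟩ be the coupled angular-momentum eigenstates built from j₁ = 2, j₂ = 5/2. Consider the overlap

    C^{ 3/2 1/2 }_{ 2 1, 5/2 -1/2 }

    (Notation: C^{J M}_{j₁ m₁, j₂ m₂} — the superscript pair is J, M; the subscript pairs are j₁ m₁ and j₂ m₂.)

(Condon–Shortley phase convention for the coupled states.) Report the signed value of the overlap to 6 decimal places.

triangle: 3!·1!·2!/7! = 12/5040
(j±m)!: 3!·1!·2!·3!·2!·1! = 144
prefactor² = (2J+1)·Δ·N² = 48/35
  k=0: +1/(0!·3!·1!·2!·0!·0!) = 1/12
  k=1: −1/(1!·2!·0!·1!·1!·1!) = -1/2
Σ = -5/12  ⇒  CG² = 48/35·(-5/12)² = 5/21
CG = −√(5/21) = -0.487950

-0.487950  (= −√(5/21))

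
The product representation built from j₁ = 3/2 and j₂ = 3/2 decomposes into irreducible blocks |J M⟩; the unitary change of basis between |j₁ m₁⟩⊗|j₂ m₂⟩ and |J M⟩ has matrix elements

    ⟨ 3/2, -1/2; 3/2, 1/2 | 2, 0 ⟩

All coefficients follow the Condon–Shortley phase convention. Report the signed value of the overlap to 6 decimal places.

-0.500000  (= −√(1/4))

triangle: 1!·2!·2!/6! = 4/720
(j±m)!: 1!·2!·2!·1!·2!·2! = 16
prefactor² = (2J+1)·Δ·N² = 4/9
  k=0: +1/(0!·1!·2!·2!·0!·0!) = 1/4
  k=1: −1/(1!·0!·1!·1!·1!·1!) = -1
Σ = -3/4  ⇒  CG² = 4/9·(-3/4)² = 1/4
CG = −√(1/4) = -0.500000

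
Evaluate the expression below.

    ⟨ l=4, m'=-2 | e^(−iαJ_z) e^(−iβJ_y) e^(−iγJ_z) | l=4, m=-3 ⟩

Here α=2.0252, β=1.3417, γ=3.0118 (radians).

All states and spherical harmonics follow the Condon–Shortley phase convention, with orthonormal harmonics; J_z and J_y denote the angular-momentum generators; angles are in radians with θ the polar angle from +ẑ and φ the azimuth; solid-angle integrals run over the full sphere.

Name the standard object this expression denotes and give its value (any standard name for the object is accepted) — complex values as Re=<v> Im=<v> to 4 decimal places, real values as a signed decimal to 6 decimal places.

This is a Wigner D-matrix element — the rotation-matrix element ⟨l m'| R(α,β,γ) |l m⟩ in the angular-momentum basis.
D^4_{-2,-3}(2.0252,1.3417,3.0118) = e^{-i·-2·2.0252}·d^4_{-2,-3}(1.3417)·e^{-i·-3·3.0118}. Compute d first:
c=cos(1.341700/2)=0.783294, s=sin(1.341700/2)=0.621652; N=√[2·720·1·5040]=2693.993318
k: max(0,(-3)−(-2))=0 … min(4+(-3),4−(-2))=1
  k=0: (−1)^1·2693.9933/(720)·0.7833^7·0.6217^1 = -0.420807
  k=1: (−1)^2·2693.9933/(240)·0.7833^5·0.6217^3 = +0.795152
d^4_{-2,-3}(1.3417) = -0.420807 +0.795152 = +0.374345
Attach z-rotation phases: D = e^{-i(-2)(2.0252)}·(+0.374345)·e^{-i(-3)(3.0118)} = +0.324969+0.185819i

Wigner D-matrix element, Re=0.3250 Im=0.1858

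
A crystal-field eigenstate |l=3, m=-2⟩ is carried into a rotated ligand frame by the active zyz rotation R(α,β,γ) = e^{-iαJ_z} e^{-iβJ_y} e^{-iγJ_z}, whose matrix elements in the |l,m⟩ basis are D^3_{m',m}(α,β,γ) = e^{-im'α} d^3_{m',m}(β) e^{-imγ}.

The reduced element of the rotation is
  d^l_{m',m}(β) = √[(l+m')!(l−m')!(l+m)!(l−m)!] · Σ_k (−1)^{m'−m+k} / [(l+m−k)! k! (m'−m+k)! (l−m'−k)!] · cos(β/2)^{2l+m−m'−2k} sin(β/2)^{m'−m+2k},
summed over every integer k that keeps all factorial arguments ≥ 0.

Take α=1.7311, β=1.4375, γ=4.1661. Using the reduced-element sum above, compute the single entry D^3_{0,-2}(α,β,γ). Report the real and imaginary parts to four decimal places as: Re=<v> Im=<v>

Re=-0.0823 Im=0.1587

D^3_{0,-2}(1.7311,1.4375,4.1661) = e^{-i·0·1.7311}·d^3_{0,-2}(1.4375)·e^{-i·-2·4.1661}. Compute d first:
Half-angle: c=0.752629, s=0.658444. N=√(6·6·1·120)=65.726707
The bounds max(0,m−m')=0 and min(l+m,l−m')=1 give 2 terms
  k=0: (−1)^2·65.7267/(12)·0.7526^4·0.6584^2 = +0.761945
  k=1: (−1)^3·65.7267/(12)·0.7526^2·0.6584^4 = -0.583176
d^3_{0,-2}(1.4375) = +0.761945 -0.583176 = +0.178769
D = (+1.000000+0.000000i)·(+0.178769)·(-0.460198+0.887816i) = -0.082269+0.158714i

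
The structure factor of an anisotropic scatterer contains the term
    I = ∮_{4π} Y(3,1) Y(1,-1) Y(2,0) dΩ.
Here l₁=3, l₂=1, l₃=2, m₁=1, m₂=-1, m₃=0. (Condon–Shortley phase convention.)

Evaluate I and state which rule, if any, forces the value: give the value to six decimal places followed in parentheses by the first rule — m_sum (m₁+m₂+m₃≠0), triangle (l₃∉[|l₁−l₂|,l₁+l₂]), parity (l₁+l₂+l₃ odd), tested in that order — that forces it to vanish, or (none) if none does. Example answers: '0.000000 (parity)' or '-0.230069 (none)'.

-0.202301 (none)

m-sum 0 ✓  L=6 even ✓  2≤2≤4 ✓
Π(2lᵢ+1) = 7×3×5 = 105
triangle coeff Δ(3,1,2) = 1/105
Σ_t [1,1]: t=1:−1/4 = -1/4
(3j)²=3/35 [(3 1 2; 0 0 0)], sign=-1
Σ_t [0,0]: t=0:+1/8 = 1/8
(3j)²=2/35 [(3 1 2; 1 -1 0)], sign=+1
⇒ 4πI² = 18/35
I = (-1)√(18/35/(4π)) = -0.20230066
No selection rule forces the value: the integral is nonzero (none).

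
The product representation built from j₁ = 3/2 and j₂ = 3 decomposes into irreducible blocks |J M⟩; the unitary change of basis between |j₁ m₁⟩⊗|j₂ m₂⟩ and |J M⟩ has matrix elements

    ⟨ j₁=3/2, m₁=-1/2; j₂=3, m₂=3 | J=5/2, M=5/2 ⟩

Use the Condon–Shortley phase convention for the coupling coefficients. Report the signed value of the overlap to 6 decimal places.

+0.731925

j₁+j₂−J=2  J+j₁−j₂=1  J−j₁+j₂=4  j₁+j₂+J+1=8
(j₁±m₁, j₂±m₂, J±M) = (1,2,6,0,5,0)
P² = 8640/7
sum k=2..2:
  [2] +1/48 = 1/48
S = 1/48
C² = P²·S² = 15/28 ; C = +0.731925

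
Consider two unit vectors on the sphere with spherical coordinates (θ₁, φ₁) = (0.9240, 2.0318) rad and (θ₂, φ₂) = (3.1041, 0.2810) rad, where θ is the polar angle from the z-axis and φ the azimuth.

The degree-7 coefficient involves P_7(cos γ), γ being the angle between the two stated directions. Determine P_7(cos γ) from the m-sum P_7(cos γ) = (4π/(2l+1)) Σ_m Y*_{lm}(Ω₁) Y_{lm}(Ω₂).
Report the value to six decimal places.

-0.319996

Expand P_7 via completeness: Σ_{m} conj(Y_{7,m}) at Ω₁ times Y_{7,m} at Ω₂ —
  m=-7: (-0.008794, 0.102685) × (-0.000000, -0.000000) = (0.000000, -0.000000)  (running Σ = (0.000000, -0.000000))
  m=-6: (0.270908, -0.106815) × (0.000000, 0.000000) = (0.000000, 0.000000)  (running Σ = (0.000000, 0.000000))
  m=-5: (-0.328046, -0.296078) × (0.000000, -0.000000) = (-0.000000, 0.000000)  (running Σ = (-0.000000, 0.000000))
  m=-4: (-0.083297, 0.297251) × (-0.000006, 0.000013) = (-0.000003, -0.000003)  (running Σ = (-0.000003, -0.000003))
  m=-3: (-0.116478, 0.022134) × (0.000309, -0.000347) = (-0.000028, 0.000047)  (running Σ = (-0.000032, 0.000044))
  m=-2: (0.220879, 0.291284) × (-0.008877, 0.005590) = (-0.003589, -0.001351)  (running Σ = (-0.003621, -0.001307))
  m=-1: (0.016094, -0.032403) × (0.145829, -0.042092) = (0.000983, -0.005403)  (running Σ = (-0.002638, -0.006709))
  m=0: (0.351670, -0.000000) × (-1.071152, 0.000000) = (-0.376692, 0.000000)  (running Σ = (-0.379330, -0.006709))
  m=1: (-0.016094, -0.032403) × (-0.145829, -0.042092) = (0.000983, 0.005403)  (running Σ = (-0.378347, -0.001307))
  m=2: (0.220879, -0.291284) × (-0.008877, -0.005590) = (-0.003589, 0.001351)  (running Σ = (-0.381936, 0.000044))
  m=3: (0.116478, 0.022134) × (-0.000309, -0.000347) = (-0.000028, -0.000047)  (running Σ = (-0.381964, -0.000003))
  m=4: (-0.083297, -0.297251) × (-0.000006, -0.000013) = (-0.000003, 0.000003)  (running Σ = (-0.381967, 0.000000))
  m=5: (0.328046, -0.296078) × (-0.000000, -0.000000) = (-0.000000, -0.000000)  (running Σ = (-0.381967, 0.000000))
  m=6: (0.270908, 0.106815) × (0.000000, -0.000000) = (0.000000, -0.000000)  (running Σ = (-0.381967, -0.000000))
  m=7: (0.008794, 0.102685) × (0.000000, -0.000000) = (0.000000, 0.000000)  (running Σ = (-0.381967, -0.000000))
Total Σ_m = (-0.381967, -0.000000). Multiply by 0.837758: (-0.319996, -0.000000). P_7(cos γ) = -0.319996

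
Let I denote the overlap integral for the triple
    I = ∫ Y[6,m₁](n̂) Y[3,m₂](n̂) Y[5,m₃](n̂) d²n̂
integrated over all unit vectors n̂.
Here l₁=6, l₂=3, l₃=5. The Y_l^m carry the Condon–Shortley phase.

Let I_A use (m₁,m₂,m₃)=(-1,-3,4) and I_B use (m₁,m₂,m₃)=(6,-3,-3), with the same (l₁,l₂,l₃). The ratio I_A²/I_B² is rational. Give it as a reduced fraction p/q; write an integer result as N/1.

l's match ⇒ only the (l;m) 3-j factors differ between A and B.
A: triangle coeff Δ(6,3,5) = 1/675675; Σ_t [0,0]: t=0:+1/241920 = 1/241920; (3j)²=4/1001 [(6 3 5; -1 -3 4)], sign=-1
B: triangle coeff Δ(6,3,5) = 1/675675; Σ_t [0,0]: t=0:+1/1935360 = 1/1935360; (3j)²=1/91 [(6 3 5; 6 -3 -3)], sign=+1
I_A²/I_B² = (4/1001)/(1/91) = 4/11

4/11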